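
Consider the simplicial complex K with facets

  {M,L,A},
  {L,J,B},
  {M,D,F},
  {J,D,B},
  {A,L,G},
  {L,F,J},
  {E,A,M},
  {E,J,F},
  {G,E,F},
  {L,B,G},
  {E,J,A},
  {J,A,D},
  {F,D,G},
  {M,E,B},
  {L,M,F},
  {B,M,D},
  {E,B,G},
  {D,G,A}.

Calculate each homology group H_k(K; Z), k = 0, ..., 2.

H_0 ≅ Z,  H_1 ≅ Z^2,  H_2 ≅ Z.

Order the vertices as A < B < D < E < F < G < J < L < M. Listing each simplex with vertices in this order, K has dimension 2 with simplices:

  0-simplices (9): A, B, D, E, F, G, J, L, M
  1-simplices (27): AD, AE, AG, AJ, AL, AM, BD, BE, BG, BJ, BL, BM, DF, DG, DJ, DM, EF, EG, EJ, EM, FG, FJ, FL, FM, GL, JL, LM
  2-simplices (18): ADG, ADJ, AEJ, AEM, AGL, ALM, BDJ, BDM, BEG, BEM, BGL, BJL, DFG, DFM, EFG, EFJ, FJL, FLM

giving chain groups C_0 ≅ Z^9, C_1 ≅ Z^27, C_2 ≅ Z^18.

Boundary ∂_1: C_1 → C_0 is given by ∂[p,q] = [q] − [p]. For instance
  ∂AJ = J − A.
As a 9×27 matrix over Z this has rank 8, with invariant factors (1,1,1,1,1,1,1,1).

∂_2: C_2 → C_1 maps a triangle to the signed sum of its edges. For instance
  ∂DFG = FG − DG + DF,
  ∂EFJ = FJ − EJ + EF.
The resulting 27×18 matrix has rank 17, and its Smith normal form has invariant factors (1,1,1,1,1,1,1,1,1,1,1,1,1,1,1,1,1).

Computing H_k = (kernel of ∂_k) / (image of ∂_{k+1}):

  H_0: rank C_0 − rank ∂_1 = 9 − 8 = 1, and the invariant factors of ∂_1 are all 1, so H_0 = Z.
  H_1: rank ker ∂_1 − rank ∂_2 = (27 − 8) − 17 = 2, and the invariant factors of ∂_2 are all 1, so H_1 = Z^2.
  H_2: rank ker ∂_2 − rank ∂_3 = (18 − 17) − 0 = 1, and there is no ∂_3, so H_2 = Z.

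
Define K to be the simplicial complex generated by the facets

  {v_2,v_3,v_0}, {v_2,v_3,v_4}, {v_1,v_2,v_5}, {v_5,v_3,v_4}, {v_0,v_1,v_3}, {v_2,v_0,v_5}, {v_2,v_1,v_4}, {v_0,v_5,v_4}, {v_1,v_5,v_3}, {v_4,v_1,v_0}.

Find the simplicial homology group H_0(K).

H_0 ≅ Z.

Fix the vertex order v_0 < v_1 < v_2 < v_3 < v_4 < v_5 and write every simplex with vertices in increasing order. Then dim K = 2 and the simplices of K are:

  0-simplices (6): [v_0], [v_1], [v_2], [v_3], [v_4], [v_5]
  1-simplices (15): (15 of them)
  2-simplices (10): [v_0,v_1,v_3], [v_0,v_1,v_4], [v_0,v_2,v_3], [v_0,v_2,v_5], [v_0,v_4,v_5], [v_1,v_2,v_4], [v_1,v_2,v_5], [v_1,v_3,v_5], [v_2,v_3,v_4], [v_3,v_4,v_5]

so the chain groups are C_0 ≅ Z^6, C_1 ≅ Z^15, C_2 ≅ Z^10.

The boundary map ∂_1: C_1 → C_0 sends each edge [p,q] (with p < q) to q − p.
The resulting 6×15 matrix has rank 5, and its Smith normal form has invariant factors (1,1,1,1,1).

∂_2: C_2 → C_1 acts by ∂[p,q,r] = [q,r] − [p,r] + [p,q]. For instance
  ∂[v_3,v_4,v_5] = [v_4,v_5] − [v_3,v_5] + [v_3,v_4],
  ∂[v_0,v_1,v_3] = [v_1,v_3] − [v_0,v_3] + [v_0,v_1].
The resulting 15×10 matrix has rank 10, and its Smith normal form has invariant factors (1,1,1,1,1,1,1,1,1,2).

From H_k ≅ ker(∂_k) / im(∂_{k+1}) we obtain:

  H_0: rank C_0 − rank ∂_1 = 6 − 5 = 1, and the invariant factors of ∂_1 are all 1, so H_0 ≅ Z.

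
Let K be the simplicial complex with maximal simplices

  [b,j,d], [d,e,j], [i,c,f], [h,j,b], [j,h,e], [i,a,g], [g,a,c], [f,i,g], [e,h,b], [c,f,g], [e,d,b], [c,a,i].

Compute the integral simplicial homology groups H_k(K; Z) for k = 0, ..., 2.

H_0 ≅ Z^2,  H_1 = 0,  H_2 ≅ Z^2.

We work with the vertex ordering a < b < c < d < e < f < g < h < i < j. The simplices of K, each written with vertices in increasing order, are:

  0-simplices (10): a, b, c, d, e, f, g, h, i, j
  1-simplices (18): ac, ag, ai, bd, be, bh, bj, cf, cg, ci, de, dj, eh, ej, fg, fi, gi, hj
  2-simplices (12): acg, aci, agi, bde, bdj, beh, bhj, cfg, cfi, dej, ehj, fgi

giving chain groups C_0 ≅ Z^10, C_1 ≅ Z^18, C_2 ≅ Z^12.

Boundary ∂_1: C_1 → C_0 maps an edge to its endpoints' difference, ∂[p,q] = q − p. For instance
  ∂gi = i − g.
The 10×18 boundary matrix has rank 8 and Smith normal form diag(1,1,1,1,1,1,1,1).

∂_2: C_2 → C_1 sends each 2-simplex [p,q,r] to [q,r] − [p,r] + [p,q]. For instance
  ∂fgi = gi − fi + fg,
  ∂dej = ej − dj + de.
The 18×12 boundary matrix has rank 10 and Smith normal form diag(1,1,1,1,1,1,1,1,1,1).

Computing H_k = (kernel of ∂_k) / (image of ∂_{k+1}):

  H_0: rank C_0 − rank ∂_1 = 10 − 8 = 2, and the invariant factors of ∂_1 are all 1, so H_0 = Z^2.
  H_1: rank ker ∂_1 − rank ∂_2 = (18 − 8) − 10 = 0, and the invariant factors of ∂_2 are all 1, so H_1 = 0.
  H_2: rank ker ∂_2 − rank ∂_3 = (12 − 10) − 0 = 2, and there is no ∂_3, so H_2 = Z^2.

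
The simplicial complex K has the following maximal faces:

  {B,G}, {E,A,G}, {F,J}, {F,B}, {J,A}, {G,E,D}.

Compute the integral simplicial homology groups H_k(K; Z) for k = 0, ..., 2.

Order the vertices as A < B < D < E < F < G < J. Listing each simplex with vertices in this order, K has dimension 2 with simplices:

  0-simplices (7): A, B, D, E, F, G, J
  1-simplices (9): AE, AG, AJ, BF, BG, DE, DG, EG, FJ
  2-simplices (2): AEG, DEG

so the chain groups are C_0 ≅ Z^7, C_1 ≅ Z^9, C_2 ≅ Z^2.

The boundary map ∂_1: C_1 → C_0 is given by ∂[p,q] = [q] − [p].
The 7×9 boundary matrix has rank 6 and Smith normal form diag(1,1,1,1,1,1).

The boundary map ∂_2: C_2 → C_1 acts by ∂[p,q,r] = [q,r] − [p,r] + [p,q]. For instance
  ∂AEG = EG − AG + AE,
  ∂DEG = EG − DG + DE.
This gives a 9×2 integer matrix of rank 2; reducing to Smith normal form yields diagonal entries (1,1).

Now H_k = ker ∂_k / im ∂_{k+1}, so:

  H_0: rank C_0 − rank ∂_1 = 7 − 6 = 1, and the invariant factors of ∂_1 are all 1, so H_0 = Z.
  H_1: rank ker ∂_1 − rank ∂_2 = (9 − 6) − 2 = 1, and the invariant factors of ∂_2 are all 1, so H_1 = Z.
  H_2: rank ker ∂_2 − rank ∂_3 = (2 − 2) − 0 = 0, and there is no ∂_3, so H_2 = 0.

H_0 ≅ Z,  H_1 ≅ Z,  H_2 = 0.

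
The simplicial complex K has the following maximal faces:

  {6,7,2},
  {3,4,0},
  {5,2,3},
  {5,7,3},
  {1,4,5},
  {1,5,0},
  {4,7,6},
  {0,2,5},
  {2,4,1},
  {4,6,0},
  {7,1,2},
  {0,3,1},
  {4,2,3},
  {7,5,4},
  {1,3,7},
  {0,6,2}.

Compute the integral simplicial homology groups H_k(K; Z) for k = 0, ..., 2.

H_0 = Z,  H_1 = Z^2,  H_2 = Z.

We work with the vertex ordering 0 < 1 < 2 < 3 < 4 < 5 < 6 < 7. The simplices of K, each written with vertices in increasing order, are:

  0-simplices (8): [0], [1], [2], [3], [4], [5], [6], [7]
  1-simplices (24): (24 of them)
  2-simplices (16): [0,1,3], [0,1,5], [0,2,5], [0,2,6], [0,3,4], [0,4,6], [1,2,4], [1,2,7], [1,3,7], [1,4,5], [2,3,4], [2,3,5], [2,6,7], [3,5,7], [4,5,7], [4,6,7]

Hence C_0 ≅ Z^8, C_1 ≅ Z^24, C_2 ≅ Z^16.

∂_1: C_1 → C_0 sends each edge [p,q] (with p < q) to q − p. For instance
  ∂[0,6] = [6] − [0].
The 8×24 boundary matrix has rank 7 and Smith normal form diag(1,1,1,1,1,1,1).

Boundary ∂_2: C_2 → C_1 maps a triangle to the signed sum of its edges. For instance
  ∂[0,1,3] = [1,3] − [0,3] + [0,1],
  ∂[1,4,5] = [4,5] − [1,5] + [1,4].
The 24×16 boundary matrix has rank 15 and Smith normal form diag(1,1,1,1,1,1,1,1,1,1,1,1,1,1,1).

From H_k ≅ ker(∂_k) / im(∂_{k+1}) we obtain:

  H_0: rank C_0 − rank ∂_1 = 8 − 7 = 1, and the invariant factors of ∂_1 are all 1, so H_0 ≅ Z.
  H_1: rank ker ∂_1 − rank ∂_2 = (24 − 7) − 15 = 2, and the invariant factors of ∂_2 are all 1, so H_1 ≅ Z^2.
  H_2: rank ker ∂_2 − rank ∂_3 = (16 − 15) − 0 = 1, and there is no ∂_3, so H_2 ≅ Z.

As a check, the Euler characteristic is 8 − 24 + 16 = 0, which agrees with 1 − 2 + 1 = 0.
(K is a triangulation of the torus T^2.)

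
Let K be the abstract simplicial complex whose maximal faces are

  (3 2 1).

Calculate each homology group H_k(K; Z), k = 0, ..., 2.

Take the total order 1 < 2 < 3 on the vertex set. Then K (dimension 2) consists of the simplices:

  0-simplices (3): [1], [2], [3]
  1-simplices (3): [1,2], [1,3], [2,3]
  2-simplices (1): [1,2,3]

giving chain groups C_0 ≅ Z^3, C_1 ≅ Z^3, C_2 ≅ Z^1.

The boundary map ∂_1: C_1 → C_0 maps an edge to its endpoints' difference, ∂[p,q] = q − p. For instance
  ∂[2,3] = [3] − [2].
As a 3×3 matrix over Z this has rank 2, with invariant factors (1,1).

∂_2: C_2 → C_1 sends each 2-simplex [p,q,r] to [q,r] − [p,r] + [p,q]. For instance
  ∂[1,2,3] = [2,3] − [1,3] + [1,2].
This gives a 3×1 integer matrix of rank 1; reducing to Smith normal form yields diagonal entries (1).

From H_k ≅ ker(∂_k) / im(∂_{k+1}) we obtain:

  H_0: rank C_0 − rank ∂_1 = 3 − 2 = 1, and the invariant factors of ∂_1 are all 1, so H_0 ≅ Z.
  H_1: rank ker ∂_1 − rank ∂_2 = (3 − 2) − 1 = 0, and the invariant factors of ∂_2 are all 1, so H_1 ≅ 0.
  H_2: rank ker ∂_2 − rank ∂_3 = (1 − 1) − 0 = 0, and there is no ∂_3, so H_2 ≅ 0.

H_0 ≅ Z,  H_1 = 0,  H_2 = 0.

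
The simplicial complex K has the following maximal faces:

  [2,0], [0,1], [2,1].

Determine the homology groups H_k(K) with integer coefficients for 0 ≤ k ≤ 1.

K has 3 vertices, 3 edges.
rank ∂_0 = 0, rank ∂_1 = 2 ⇒ b_0 = 3 − 0 − 2 = 1; all invariant factors of ∂_1 are 1 so no torsion. So H_0 ≅ Z.
rank ∂_1 = 2, rank ∂_2 = 0 ⇒ b_1 = 3 − 2 − 0 = 1. So H_1 ≅ Z.

H_0 ≅ Z,  H_1 ≅ Z.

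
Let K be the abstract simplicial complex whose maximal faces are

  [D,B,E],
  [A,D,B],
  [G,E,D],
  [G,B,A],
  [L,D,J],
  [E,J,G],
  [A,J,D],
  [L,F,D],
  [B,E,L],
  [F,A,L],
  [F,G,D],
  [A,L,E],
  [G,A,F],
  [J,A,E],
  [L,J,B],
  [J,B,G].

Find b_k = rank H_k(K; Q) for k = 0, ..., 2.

Order the vertices as A < B < D < E < F < G < J < L. Listing each simplex with vertices in this order, K has dimension 2 with simplices:

  0-simplices (8): A, B, D, E, F, G, J, L
  1-simplices (24): AB, AD, AE, AF, AG, AJ, AL, BD, BE, BG, BJ, BL, DE, DF, DG, DJ, DL, EG, EJ, EL, FG, FL, GJ, JL
  2-simplices (16): ABD, ABG, ADJ, AEJ, AEL, AFG, AFL, BDE, BEL, BGJ, BJL, DEG, DFG, DFL, DJL, EGJ

giving chain groups C_0 ≅ Z^8, C_1 ≅ Z^24, C_2 ≅ Z^16.

∂_1: C_1 → C_0 maps an edge to its endpoints' difference, ∂[p,q] = q − p.
The 8×24 boundary matrix has rank 7 and Smith normal form diag(1,1,1,1,1,1,1).

Boundary ∂_2: C_2 → C_1 acts by ∂[p,q,r] = [q,r] − [p,r] + [p,q]. For instance
  ∂DFL = FL − DL + DF,
  ∂BGJ = GJ − BJ + BG.
As a 24×16 matrix over Z this has rank 15, with invariant factors (1,1,1,1,1,1,1,1,1,1,1,1,1,1,1).

Now H_k = ker ∂_k / im ∂_{k+1}, so:

  H_0: rank C_0 − rank ∂_1 = 8 − 7 = 1, and the invariant factors of ∂_1 are all 1, so H_0 ≅ Z.
  H_1: rank ker ∂_1 − rank ∂_2 = (24 − 7) − 15 = 2, and the invariant factors of ∂_2 are all 1, so H_1 ≅ Z^2.
  H_2: rank ker ∂_2 − rank ∂_3 = (16 − 15) − 0 = 1, and there is no ∂_3, so H_2 ≅ Z.

As a check, the Euler characteristic is 8 − 24 + 16 = 0, which agrees with 1 − 2 + 1 = 0.
(K is a triangulation of the torus T^2.)

Hence the Betti numbers are b_0 = 1, b_1 = 2, b_2 = 1.

b_0 = 1, b_1 = 2, b_2 = 1.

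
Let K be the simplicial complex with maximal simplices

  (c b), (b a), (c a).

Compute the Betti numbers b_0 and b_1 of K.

K has 3 vertices, 3 edges.
rank ∂_0 = 0, rank ∂_1 = 2 ⇒ b_0 = 3 − 0 − 2 = 1; all invariant factors of ∂_1 are 1 so no torsion. So H_0 = Z.
rank ∂_1 = 2, rank ∂_2 = 0 ⇒ b_1 = 3 − 2 − 0 = 1. So H_1 = Z.

b_0 = 1, b_1 = 1.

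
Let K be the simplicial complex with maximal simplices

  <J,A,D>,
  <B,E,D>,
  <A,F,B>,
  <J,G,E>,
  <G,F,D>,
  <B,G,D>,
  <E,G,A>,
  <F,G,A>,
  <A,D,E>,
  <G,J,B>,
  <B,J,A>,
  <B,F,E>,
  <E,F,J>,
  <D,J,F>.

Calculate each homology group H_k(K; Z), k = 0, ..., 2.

Fix the vertex order A < B < D < E < F < G < J and write every simplex with vertices in increasing order. Then dim K = 2 and the simplices of K are:

  0-simplices (7): A, B, D, E, F, G, J
  1-simplices (21): AB, AD, AE, AF, AG, AJ, BD, BE, BF, BG, BJ, DE, DF, DG, DJ, EF, EG, EJ, FG, FJ, GJ
  2-simplices (14): ABF, ABJ, ADE, ADJ, AEG, AFG, BDE, BDG, BEF, BGJ, DFG, DFJ, EFJ, EGJ

Hence C_0 ≅ Z^7, C_1 ≅ Z^21, C_2 ≅ Z^14.

∂_1: C_1 → C_0 is given by ∂[p,q] = [q] − [p].
This gives a 7×21 integer matrix of rank 6; reducing to Smith normal form yields diagonal entries (1,1,1,1,1,1).

Boundary ∂_2: C_2 → C_1 sends each 2-simplex [p,q,r] to [q,r] − [p,r] + [p,q]. For instance
  ∂DFG = FG − DG + DF,
  ∂BDE = DE − BE + BD.
The resulting 21×14 matrix has rank 13, and its Smith normal form has invariant factors (1,1,1,1,1,1,1,1,1,1,1,1,1).

Now H_k = ker ∂_k / im ∂_{k+1}, so:

  H_0: rank C_0 − rank ∂_1 = 7 − 6 = 1, and the invariant factors of ∂_1 are all 1, so H_0 ≅ Z.
  H_1: rank ker ∂_1 − rank ∂_2 = (21 − 6) − 13 = 2, and the invariant factors of ∂_2 are all 1, so H_1 ≅ Z^2.
  H_2: rank ker ∂_2 − rank ∂_3 = (14 − 13) − 0 = 1, and there is no ∂_3, so H_2 ≅ Z.

As a check, the Euler characteristic is 7 − 21 + 14 = 0, which agrees with 1 − 2 + 1 = 0.

H_0 ≅ Z,  H_1 ≅ Z^2,  H_2 ≅ Z.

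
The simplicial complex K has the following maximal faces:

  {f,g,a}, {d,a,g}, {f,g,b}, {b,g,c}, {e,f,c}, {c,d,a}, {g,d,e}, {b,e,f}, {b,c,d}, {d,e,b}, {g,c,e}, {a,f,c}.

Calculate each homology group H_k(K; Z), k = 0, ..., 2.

Fix the vertex order a < b < c < d < e < f < g and write every simplex with vertices in increasing order. Then dim K = 2 and the simplices of K are:

  0-simplices (7): a, b, c, d, e, f, g
  1-simplices (18): ac, ad, af, ag, bc, bd, be, bf, bg, cd, ce, cf, cg, de, dg, ef, eg, fg
  2-simplices (12): acd, acf, adg, afg, bcd, bcg, bde, bef, bfg, cef, ceg, deg

Hence C_0 ≅ Z^7, C_1 ≅ Z^18, C_2 ≅ Z^12.

∂_1: C_1 → C_0 sends each edge [p,q] (with p < q) to q − p. For instance
  ∂bg = g − b.
The resulting 7×18 matrix has rank 6, and its Smith normal form has invariant factors (1,1,1,1,1,1).

Boundary ∂_2: C_2 → C_1 maps a triangle to the signed sum of its edges. For instance
  ∂cef = ef − cf + ce,
  ∂bcg = cg − bg + bc.
This gives a 18×12 integer matrix of rank 12; reducing to Smith normal form yields diagonal entries (1,1,1,1,1,1,1,1,1,1,1,2).

Computing H_k = (kernel of ∂_k) / (image of ∂_{k+1}):

  H_0: rank C_0 − rank ∂_1 = 7 − 6 = 1, and the invariant factors of ∂_1 are all 1, so H_0 ≅ Z.
  H_1: rank ker ∂_1 − rank ∂_2 = (18 − 6) − 12 = 0, and ∂_2 has invariant factor 2 > 1, so H_1 ≅ Z/2.
  H_2: rank ker ∂_2 − rank ∂_3 = (12 − 12) − 0 = 0, and there is no ∂_3, so H_2 ≅ 0.

H_0 ≅ Z,  H_1 ≅ Z/2,  H_2 = 0.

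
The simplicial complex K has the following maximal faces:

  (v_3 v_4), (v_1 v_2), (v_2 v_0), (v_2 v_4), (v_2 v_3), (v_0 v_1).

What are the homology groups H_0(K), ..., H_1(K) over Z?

H_0 ≅ Z,  H_1 ≅ Z^2.

We work with the vertex ordering v_0 < v_1 < v_2 < v_3 < v_4. The simplices of K, each written with vertices in increasing order, are:

  0-simplices (5): [v_0], [v_1], [v_2], [v_3], [v_4]
  1-simplices (6): [v_0,v_1], [v_0,v_2], [v_1,v_2], [v_2,v_3], [v_2,v_4], [v_3,v_4]

Hence C_0 ≅ Z^5, C_1 ≅ Z^6.

The boundary map ∂_1: C_1 → C_0 maps an edge to its endpoints' difference, ∂[p,q] = q − p.
As a 5×6 matrix over Z this has rank 4, with invariant factors (1,1,1,1).

From H_k ≅ ker(∂_k) / im(∂_{k+1}) we obtain:

  H_0: rank C_0 − rank ∂_1 = 5 − 4 = 1, and the invariant factors of ∂_1 are all 1, so H_0 ≅ Z.
  H_1: rank ker ∂_1 − rank ∂_2 = (6 − 4) − 0 = 2, and there is no ∂_2, so H_1 ≅ Z^2.

(K is a triangulation of a wedge of 2 circles.)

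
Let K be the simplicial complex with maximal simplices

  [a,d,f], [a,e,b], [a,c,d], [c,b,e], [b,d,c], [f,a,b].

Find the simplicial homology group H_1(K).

Fix the vertex order a < b < c < d < e < f and write every simplex with vertices in increasing order. Then dim K = 2 and the simplices of K are:

  0-simplices (6): a, b, c, d, e, f
  1-simplices (12): ab, ac, ad, ae, af, bc, bd, be, bf, cd, ce, df
  2-simplices (6): abe, abf, acd, adf, bcd, bce

Hence C_0 ≅ Z^6, C_1 ≅ Z^12, C_2 ≅ Z^6.

Boundary ∂_1: C_1 → C_0 maps an edge to its endpoints' difference, ∂[p,q] = q − p. For instance
  ∂af = f − a.
The 6×12 boundary matrix has rank 5 and Smith normal form diag(1,1,1,1,1).

Boundary ∂_2: C_2 → C_1 sends each 2-simplex [p,q,r] to [q,r] − [p,r] + [p,q]. For instance
  ∂adf = df − af + ad,
  ∂bce = ce − be + bc.
As a 12×6 matrix over Z this has rank 6, with invariant factors (1,1,1,1,1,1).

From H_k ≅ ker(∂_k) / im(∂_{k+1}) we obtain:

  H_1: rank ker ∂_1 − rank ∂_2 = (12 − 5) − 6 = 1, and the invariant factors of ∂_2 are all 1, so H_1 = Z.

H_1 ≅ Z.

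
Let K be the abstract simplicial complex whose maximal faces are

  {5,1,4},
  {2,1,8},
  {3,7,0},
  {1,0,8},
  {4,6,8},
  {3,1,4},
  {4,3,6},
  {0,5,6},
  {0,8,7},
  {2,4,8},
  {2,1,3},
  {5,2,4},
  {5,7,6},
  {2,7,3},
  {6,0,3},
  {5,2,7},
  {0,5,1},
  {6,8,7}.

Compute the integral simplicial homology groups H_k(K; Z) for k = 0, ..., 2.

We work with the vertex ordering 0 < 1 < 2 < 3 < 4 < 5 < 6 < 7 < 8. The simplices of K, each written with vertices in increasing order, are:

  0-simplices (9): [0], [1], [2], [3], [4], [5], [6], [7], [8]
  1-simplices (27): (27 of them)
  2-simplices (18): [0,1,5], [0,1,8], [0,3,6], [0,3,7], [0,5,6], [0,7,8], [1,2,3], [1,2,8], [1,3,4], [1,4,5], [2,3,7], [2,4,5], [2,4,8], [2,5,7], [3,4,6], [4,6,8], [5,6,7], [6,7,8]

Hence C_0 ≅ Z^9, C_1 ≅ Z^27, C_2 ≅ Z^18.

∂_1: C_1 → C_0 sends each edge [p,q] (with p < q) to q − p. For instance
  ∂[2,5] = [5] − [2].
As a 9×27 matrix over Z this has rank 8, with invariant factors (1,1,1,1,1,1,1,1).

∂_2: C_2 → C_1 acts by ∂[p,q,r] = [q,r] − [p,r] + [p,q]. For instance
  ∂[0,3,7] = [3,7] − [0,7] + [0,3],
  ∂[2,3,7] = [3,7] − [2,7] + [2,3].
The 27×18 boundary matrix has rank 18 and Smith normal form diag(1,1,1,1,1,1,1,1,1,1,1,1,1,1,1,1,1,2).

Computing H_k = (kernel of ∂_k) / (image of ∂_{k+1}):

  H_0: rank C_0 − rank ∂_1 = 9 − 8 = 1, and the invariant factors of ∂_1 are all 1, so H_0 ≅ Z.
  H_1: rank ker ∂_1 − rank ∂_2 = (27 − 8) − 18 = 1, and ∂_2 has invariant factor 2 > 1, so H_1 ≅ Z ⊕ Z_2.
  H_2: rank ker ∂_2 − rank ∂_3 = (18 − 18) − 0 = 0, and there is no ∂_3, so H_2 ≅ 0.

H_0 = Z,  H_1 = Z ⊕ Z_2,  H_2 = 0.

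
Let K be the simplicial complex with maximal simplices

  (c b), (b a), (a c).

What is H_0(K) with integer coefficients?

H_0 ≅ Z.

Fix the vertex order a < b < c and write every simplex with vertices in increasing order. Then dim K = 1 and the simplices of K are:

  0-simplices (3): a, b, c
  1-simplices (3): ab, ac, bc

so the chain groups are C_0 ≅ Z^3, C_1 ≅ Z^3.

The boundary map ∂_1: C_1 → C_0 maps an edge to its endpoints' difference, ∂[p,q] = q − p.
The resulting 3×3 matrix has rank 2, and its Smith normal form has invariant factors (1,1).

Now H_k = ker ∂_k / im ∂_{k+1}, so:

  H_0: rank C_0 − rank ∂_1 = 3 − 2 = 1, and the invariant factors of ∂_1 are all 1, so H_0 = Z.

(K is a triangulation of the circle S^1.)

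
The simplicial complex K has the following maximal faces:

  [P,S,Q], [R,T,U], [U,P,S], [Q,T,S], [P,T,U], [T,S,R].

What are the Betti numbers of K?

b_0 = 1, b_1 = 1, b_2 = 0.

K has 6 vertices, 12 edges, 6 triangles.
rank ∂_0 = 0, rank ∂_1 = 5 ⇒ b_0 = 6 − 0 − 5 = 1; all invariant factors of ∂_1 are 1 so no torsion. So H_0 ≅ Z.
rank ∂_1 = 5, rank ∂_2 = 6 ⇒ b_1 = 12 − 5 − 6 = 1; all invariant factors of ∂_2 are 1 so no torsion. So H_1 ≅ Z.
rank ∂_2 = 6, rank ∂_3 = 0 ⇒ b_2 = 6 − 6 − 0 = 0. So H_2 ≅ 0.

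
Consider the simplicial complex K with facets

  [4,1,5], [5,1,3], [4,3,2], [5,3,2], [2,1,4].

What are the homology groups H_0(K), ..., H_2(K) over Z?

Order the vertices as 1 < 2 < 3 < 4 < 5. Listing each simplex with vertices in this order, K has dimension 2 with simplices:

  0-simplices (5): [1], [2], [3], [4], [5]
  1-simplices (10): [1,2], [1,3], [1,4], [1,5], [2,3], [2,4], [2,5], [3,4], [3,5], [4,5]
  2-simplices (5): [1,2,4], [1,3,5], [1,4,5], [2,3,4], [2,3,5]

Hence C_0 ≅ Z^5, C_1 ≅ Z^10, C_2 ≅ Z^5.

The boundary map ∂_1: C_1 → C_0 is given by ∂[p,q] = [q] − [p]. For instance
  ∂[2,5] = [5] − [2].
As a 5×10 matrix over Z this has rank 4, with invariant factors (1,1,1,1).

Boundary ∂_2: C_2 → C_1 acts by ∂[p,q,r] = [q,r] − [p,r] + [p,q]. For instance
  ∂[2,3,5] = [3,5] − [2,5] + [2,3],
  ∂[1,4,5] = [4,5] − [1,5] + [1,4].
The 10×5 boundary matrix has rank 5 and Smith normal form diag(1,1,1,1,1).

From H_k ≅ ker(∂_k) / im(∂_{k+1}) we obtain:

  H_0: rank C_0 − rank ∂_1 = 5 − 4 = 1, and the invariant factors of ∂_1 are all 1, so H_0 = Z.
  H_1: rank ker ∂_1 − rank ∂_2 = (10 − 4) − 5 = 1, and the invariant factors of ∂_2 are all 1, so H_1 = Z.
  H_2: rank ker ∂_2 − rank ∂_3 = (5 − 5) − 0 = 0, and there is no ∂_3, so H_2 = 0.

As a check, the Euler characteristic is 5 − 10 + 5 = 0, which agrees with 1 − 1 + 0 = 0.
(K is a triangulation of the Möbius band.)

H_0 ≅ Z,  H_1 ≅ Z,  H_2 = 0.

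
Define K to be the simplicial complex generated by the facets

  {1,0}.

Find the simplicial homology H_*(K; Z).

We work with the vertex ordering 0 < 1. The simplices of K, each written with vertices in increasing order, are:

  0-simplices (2): [0], [1]
  1-simplices (1): [0,1]

Hence C_0 ≅ Z^2, C_1 ≅ Z^1.

Boundary ∂_1: C_1 → C_0 maps an edge to its endpoints' difference, ∂[p,q] = q − p. For instance
  ∂[0,1] = [1] − [0].
This gives a 2×1 integer matrix of rank 1; reducing to Smith normal form yields diagonal entries (1).

Now H_k = ker ∂_k / im ∂_{k+1}, so:

  H_0: rank C_0 − rank ∂_1 = 2 − 1 = 1, and the invariant factors of ∂_1 are all 1, so H_0 ≅ Z.
  H_1: rank ker ∂_1 − rank ∂_2 = (1 − 1) − 0 = 0, and there is no ∂_2, so H_1 ≅ 0.

As a check, the Euler characteristic is 2 − 1 = 1, which agrees with 1 − 0 = 1.
(K is a triangulation of the 1-simplex.)

H_0 = Z,  H_1 = 0.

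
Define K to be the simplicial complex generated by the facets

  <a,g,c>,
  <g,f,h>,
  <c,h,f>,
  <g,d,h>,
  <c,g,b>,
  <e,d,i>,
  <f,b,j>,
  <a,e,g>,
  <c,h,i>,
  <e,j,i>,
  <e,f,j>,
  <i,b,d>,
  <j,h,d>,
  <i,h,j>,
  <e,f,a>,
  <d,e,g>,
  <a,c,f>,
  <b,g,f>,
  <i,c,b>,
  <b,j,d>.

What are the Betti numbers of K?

b_0 = 1, b_1 = 1, b_2 = 0.

Fix the vertex order a < b < c < d < e < f < g < h < i < j and write every simplex with vertices in increasing order. Then dim K = 2 and the simplices of K are:

  0-simplices (10): a, b, c, d, e, f, g, h, i, j
  1-simplices (30): ac, ae, af, ag, bc, bd, bf, bg, bi, bj, cf, cg, ch, ci, de, dg, dh, di, dj, ef, eg, ei, ej, fg, fh, fj, gh, hi, hj, ij
  2-simplices (20): acf, acg, aef, aeg, bcg, bci, bdi, bdj, bfg, bfj, cfh, chi, deg, dei, dgh, dhj, efj, eij, fgh, hij

Hence C_0 ≅ Z^10, C_1 ≅ Z^30, C_2 ≅ Z^20.

Boundary ∂_1: C_1 → C_0 maps an edge to its endpoints' difference, ∂[p,q] = q − p. For instance
  ∂hj = j − h.
This gives a 10×30 integer matrix of rank 9; reducing to Smith normal form yields diagonal entries (1,1,1,1,1,1,1,1,1).

The boundary map ∂_2: C_2 → C_1 sends each 2-simplex [p,q,r] to [q,r] − [p,r] + [p,q]. For instance
  ∂chi = hi − ci + ch,
  ∂aeg = eg − ag + ae.
As a 30×20 matrix over Z this has rank 20, with invariant factors (1,1,1,1,1,1,1,1,1,1,1,1,1,1,1,1,1,1,1,2).

Now H_k = ker ∂_k / im ∂_{k+1}, so:

  H_0: rank C_0 − rank ∂_1 = 10 − 9 = 1, and the invariant factors of ∂_1 are all 1, so H_0 = Z.
  H_1: rank ker ∂_1 − rank ∂_2 = (30 − 9) − 20 = 1, and ∂_2 has invariant factor 2 > 1, so H_1 = Z ⊕ Z/2.
  H_2: rank ker ∂_2 − rank ∂_3 = (20 − 20) − 0 = 0, and there is no ∂_3, so H_2 = 0.

Hence the Betti numbers are b_0 = 1, b_1 = 1, b_2 = 0.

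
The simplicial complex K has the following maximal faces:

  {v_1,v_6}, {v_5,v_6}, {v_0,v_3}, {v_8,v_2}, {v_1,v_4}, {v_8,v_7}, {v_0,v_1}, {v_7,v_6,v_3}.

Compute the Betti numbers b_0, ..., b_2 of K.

Order the vertices as v_0 < v_1 < v_2 < v_3 < v_4 < v_5 < v_6 < v_7 < v_8. Listing each simplex with vertices in this order, K has dimension 2 with simplices:

  0-simplices (9): [v_0], [v_1], [v_2], [v_3], [v_4], [v_5], [v_6], [v_7], [v_8]
  1-simplices (10): [v_0,v_1], [v_0,v_3], [v_1,v_4], [v_1,v_6], [v_2,v_8], [v_3,v_6], [v_3,v_7], [v_5,v_6], [v_6,v_7], [v_7,v_8]
  2-simplices (1): [v_3,v_6,v_7]

giving chain groups C_0 ≅ Z^9, C_1 ≅ Z^10, C_2 ≅ Z^1.

∂_1: C_1 → C_0 is given by ∂[p,q] = [q] − [p]. For instance
  ∂[v_3,v_7] = [v_7] − [v_3].
This gives a 9×10 integer matrix of rank 8; reducing to Smith normal form yields diagonal entries (1,1,1,1,1,1,1,1).

Boundary ∂_2: C_2 → C_1 acts by ∂[p,q,r] = [q,r] − [p,r] + [p,q]. For instance
  ∂[v_3,v_6,v_7] = [v_6,v_7] − [v_3,v_7] + [v_3,v_6].
The 10×1 boundary matrix has rank 1 and Smith normal form diag(1).

From H_k ≅ ker(∂_k) / im(∂_{k+1}) we obtain:

  H_0: rank C_0 − rank ∂_1 = 9 − 8 = 1, and the invariant factors of ∂_1 are all 1, so H_0 = Z.
  H_1: rank ker ∂_1 − rank ∂_2 = (10 − 8) − 1 = 1, and the invariant factors of ∂_2 are all 1, so H_1 = Z.
  H_2: rank ker ∂_2 − rank ∂_3 = (1 − 1) − 0 = 0, and there is no ∂_3, so H_2 = 0.

As a check, the Euler characteristic is 9 − 10 + 1 = 0, which agrees with 1 − 1 + 0 = 0.

Hence the Betti numbers are b_0 = 1, b_1 = 1, b_2 = 0.

b_0 = 1, b_1 = 1, b_2 = 0.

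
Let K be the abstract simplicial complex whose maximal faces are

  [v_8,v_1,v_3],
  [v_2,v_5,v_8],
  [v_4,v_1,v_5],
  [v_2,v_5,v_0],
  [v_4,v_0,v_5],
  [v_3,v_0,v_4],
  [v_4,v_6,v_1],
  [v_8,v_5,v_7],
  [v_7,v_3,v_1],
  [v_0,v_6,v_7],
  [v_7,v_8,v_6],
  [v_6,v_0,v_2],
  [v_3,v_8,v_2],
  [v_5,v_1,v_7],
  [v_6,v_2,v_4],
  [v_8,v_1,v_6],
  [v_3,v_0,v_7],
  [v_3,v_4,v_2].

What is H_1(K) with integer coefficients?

H_1 ≅ Z ⊕ Z/2Z.

We work with the vertex ordering v_0 < v_1 < v_2 < v_3 < v_4 < v_5 < v_6 < v_7 < v_8. The simplices of K, each written with vertices in increasing order, are:

  0-simplices (9): [v_0], [v_1], [v_2], [v_3], [v_4], [v_5], [v_6], [v_7], [v_8]
  1-simplices (27): (27 of them)
  2-simplices (18): (18 of them)

Hence C_0 ≅ Z^9, C_1 ≅ Z^27, C_2 ≅ Z^18.

∂_1: C_1 → C_0 is given by ∂[p,q] = [q] − [p]. For instance
  ∂[v_1,v_7] = [v_7] − [v_1].
As a 9×27 matrix over Z this has rank 8, with invariant factors (1,1,1,1,1,1,1,1).

∂_2: C_2 → C_1 acts by ∂[p,q,r] = [q,r] − [p,r] + [p,q]. For instance
  ∂[v_1,v_4,v_6] = [v_4,v_6] − [v_1,v_6] + [v_1,v_4],
  ∂[v_2,v_3,v_8] = [v_3,v_8] − [v_2,v_8] + [v_2,v_3].
As a 27×18 matrix over Z this has rank 18, with invariant factors (1,1,1,1,1,1,1,1,1,1,1,1,1,1,1,1,1,2).

Now H_k = ker ∂_k / im ∂_{k+1}, so:

  H_1: rank ker ∂_1 − rank ∂_2 = (27 − 8) − 18 = 1, and ∂_2 has invariant factor 2 > 1, so H_1 = Z ⊕ Z/2Z.

(K is a triangulation of the Klein bottle.)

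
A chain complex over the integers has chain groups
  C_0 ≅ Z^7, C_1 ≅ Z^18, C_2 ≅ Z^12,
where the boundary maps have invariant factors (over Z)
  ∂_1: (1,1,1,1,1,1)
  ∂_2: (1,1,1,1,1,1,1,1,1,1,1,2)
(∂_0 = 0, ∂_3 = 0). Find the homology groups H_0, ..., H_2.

H_0: b_0 = 7 − 0 − 6 = 1; torsion from ∂_1 factors > 1: none. So H_0 ≅ Z.
H_1: b_1 = 18 − 6 − 12 = 0; torsion from ∂_2 factors > 1: [2]. So H_1 ≅ Z/2Z.
H_2: b_2 = 12 − 12 − 0 = 0; torsion from ∂_3 factors > 1: none. So H_2 ≅ 0.

H_0 ≅ Z,  H_1 ≅ Z/2Z,  H_2 = 0.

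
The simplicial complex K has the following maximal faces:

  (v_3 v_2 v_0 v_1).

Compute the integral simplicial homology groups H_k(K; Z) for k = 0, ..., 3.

H_0 = Z,  H_1 = 0,  H_2 = 0,  H_3 = 0.

Take the total order v_0 < v_1 < v_2 < v_3 on the vertex set. Then K (dimension 3) consists of the simplices:

  0-simplices (4): [v_0], [v_1], [v_2], [v_3]
  1-simplices (6): [v_0,v_1], [v_0,v_2], [v_0,v_3], [v_1,v_2], [v_1,v_3], [v_2,v_3]
  2-simplices (4): [v_0,v_1,v_2], [v_0,v_1,v_3], [v_0,v_2,v_3], [v_1,v_2,v_3]
  3-simplices (1): [v_0,v_1,v_2,v_3]

so the chain groups are C_0 ≅ Z^4, C_1 ≅ Z^6, C_2 ≅ Z^4, C_3 ≅ Z^1.

The boundary map ∂_1: C_1 → C_0 sends each edge [p,q] (with p < q) to q − p. For instance
  ∂[v_0,v_2] = [v_2] − [v_0].
The resulting 4×6 matrix has rank 3, and its Smith normal form has invariant factors (1,1,1).

The boundary map ∂_2: C_2 → C_1 maps a triangle to the signed sum of its edges. For instance
  ∂[v_0,v_2,v_3] = [v_2,v_3] − [v_0,v_3] + [v_0,v_2],
  ∂[v_0,v_1,v_2] = [v_1,v_2] − [v_0,v_2] + [v_0,v_1].
The 6×4 boundary matrix has rank 3 and Smith normal form diag(1,1,1).

∂_3: C_3 → C_2 sends each 3-simplex σ to the alternating sum Σ_i (−1)^i (σ with its i-th vertex removed). For instance
  ∂[v_0,v_1,v_2,v_3] = [v_1,v_2,v_3] − [v_0,v_2,v_3] + [v_0,v_1,v_3] − [v_0,v_1,v_2].
This gives a 4×1 integer matrix of rank 1; reducing to Smith normal form yields diagonal entries (1).

Now H_k = ker ∂_k / im ∂_{k+1}, so:

  H_0: rank C_0 − rank ∂_1 = 4 − 3 = 1, and the invariant factors of ∂_1 are all 1, so H_0 = Z.
  H_1: rank ker ∂_1 − rank ∂_2 = (6 − 3) − 3 = 0, and the invariant factors of ∂_2 are all 1, so H_1 = 0.
  H_2: rank ker ∂_2 − rank ∂_3 = (4 − 3) − 1 = 0, and the invariant factors of ∂_3 are all 1, so H_2 = 0.
  H_3: rank ker ∂_3 − rank ∂_4 = (1 − 1) − 0 = 0, and there is no ∂_4, so H_3 = 0.

(K is a triangulation of the 3-simplex.)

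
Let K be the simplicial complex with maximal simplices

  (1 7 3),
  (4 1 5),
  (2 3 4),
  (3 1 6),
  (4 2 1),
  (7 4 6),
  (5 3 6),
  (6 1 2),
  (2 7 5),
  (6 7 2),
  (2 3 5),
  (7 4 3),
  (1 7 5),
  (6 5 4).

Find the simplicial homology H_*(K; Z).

Fix the vertex order 1 < 2 < 3 < 4 < 5 < 6 < 7 and write every simplex with vertices in increasing order. Then dim K = 2 and the simplices of K are:

  0-simplices (7): [1], [2], [3], [4], [5], [6], [7]
  1-simplices (21): [1,2], [1,3], [1,4], [1,5], [1,6], [1,7], [2,3], [2,4], [2,5], [2,6], [2,7], [3,4], [3,5], [3,6], [3,7], [4,5], [4,6], [4,7], [5,6], [5,7], [6,7]
  2-simplices (14): [1,2,4], [1,2,6], [1,3,6], [1,3,7], [1,4,5], [1,5,7], [2,3,4], [2,3,5], [2,5,7], [2,6,7], [3,4,7], [3,5,6], [4,5,6], [4,6,7]

giving chain groups C_0 ≅ Z^7, C_1 ≅ Z^21, C_2 ≅ Z^14.

The boundary map ∂_1: C_1 → C_0 sends each edge [p,q] (with p < q) to q − p.
This gives a 7×21 integer matrix of rank 6; reducing to Smith normal form yields diagonal entries (1,1,1,1,1,1).

Boundary ∂_2: C_2 → C_1 sends each 2-simplex [p,q,r] to [q,r] − [p,r] + [p,q]. For instance
  ∂[1,5,7] = [5,7] − [1,7] + [1,5],
  ∂[3,4,7] = [4,7] − [3,7] + [3,4].
This gives a 21×14 integer matrix of rank 13; reducing to Smith normal form yields diagonal entries (1,1,1,1,1,1,1,1,1,1,1,1,1).

Reading off H_k = ker ∂_k / im ∂_{k+1}:

  H_0: rank C_0 − rank ∂_1 = 7 − 6 = 1, and the invariant factors of ∂_1 are all 1, so H_0 = Z.
  H_1: rank ker ∂_1 − rank ∂_2 = (21 − 6) − 13 = 2, and the invariant factors of ∂_2 are all 1, so H_1 = Z^2.
  H_2: rank ker ∂_2 − rank ∂_3 = (14 − 13) − 0 = 1, and there is no ∂_3, so H_2 = Z.

(K is a triangulation of the torus T^2.)

H_0 = Z,  H_1 = Z^2,  H_2 = Z.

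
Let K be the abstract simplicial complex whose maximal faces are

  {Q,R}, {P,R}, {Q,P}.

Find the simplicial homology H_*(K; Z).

H_0 ≅ Z,  H_1 ≅ Z.

Take the total order P < Q < R on the vertex set. Then K (dimension 1) consists of the simplices:

  0-simplices (3): P, Q, R
  1-simplices (3): PQ, PR, QR

Hence C_0 ≅ Z^3, C_1 ≅ Z^3.

Boundary ∂_1: C_1 → C_0 is given by ∂[p,q] = [q] − [p]. For instance
  ∂QR = R − Q.
The 3×3 boundary matrix has rank 2 and Smith normal form diag(1,1).

Computing H_k = (kernel of ∂_k) / (image of ∂_{k+1}):

  H_0: rank C_0 − rank ∂_1 = 3 − 2 = 1, and the invariant factors of ∂_1 are all 1, so H_0 = Z.
  H_1: rank ker ∂_1 − rank ∂_2 = (3 − 2) − 0 = 1, and there is no ∂_2, so H_1 = Z.

(K is a triangulation of the circle S^1.)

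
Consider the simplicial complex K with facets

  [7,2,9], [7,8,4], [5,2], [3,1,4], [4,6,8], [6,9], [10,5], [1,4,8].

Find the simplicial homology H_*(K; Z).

Order the vertices as 1 < 2 < 3 < 4 < 5 < 6 < 7 < 8 < 9 < 10. Listing each simplex with vertices in this order, K has dimension 2 with simplices:

  0-simplices (10): [1], [2], [3], [4], [5], [6], [7], [8], [9], [10]
  1-simplices (15): [1,3], [1,4], [1,8], [2,5], [2,7], [2,9], [3,4], [4,6], [4,7], [4,8], [5,10], [6,8], [6,9], [7,8], [7,9]
  2-simplices (5): [1,3,4], [1,4,8], [2,7,9], [4,6,8], [4,7,8]

Hence C_0 ≅ Z^10, C_1 ≅ Z^15, C_2 ≅ Z^5.

The boundary map ∂_1: C_1 → C_0 maps an edge to its endpoints' difference, ∂[p,q] = q − p. For instance
  ∂[2,9] = [9] − [2].
The resulting 10×15 matrix has rank 9, and its Smith normal form has invariant factors (1,1,1,1,1,1,1,1,1).

The boundary map ∂_2: C_2 → C_1 sends each 2-simplex [p,q,r] to [q,r] − [p,r] + [p,q]. For instance
  ∂[1,4,8] = [4,8] − [1,8] + [1,4],
  ∂[4,7,8] = [7,8] − [4,8] + [4,7].
This gives a 15×5 integer matrix of rank 5; reducing to Smith normal form yields diagonal entries (1,1,1,1,1).

Computing H_k = (kernel of ∂_k) / (image of ∂_{k+1}):

  H_0: rank C_0 − rank ∂_1 = 10 − 9 = 1, and the invariant factors of ∂_1 are all 1, so H_0 = Z.
  H_1: rank ker ∂_1 − rank ∂_2 = (15 − 9) − 5 = 1, and the invariant factors of ∂_2 are all 1, so H_1 = Z.
  H_2: rank ker ∂_2 − rank ∂_3 = (5 − 5) − 0 = 0, and there is no ∂_3, so H_2 = 0.

H_0 ≅ Z,  H_1 ≅ Z,  H_2 = 0.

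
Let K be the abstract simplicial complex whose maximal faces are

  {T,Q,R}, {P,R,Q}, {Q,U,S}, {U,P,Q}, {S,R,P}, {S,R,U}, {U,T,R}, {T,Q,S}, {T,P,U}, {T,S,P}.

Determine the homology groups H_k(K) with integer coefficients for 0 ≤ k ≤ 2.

H_0 = Z,  H_1 = Z_2,  H_2 = 0.

K has 6 vertices, 15 edges, 10 triangles.
rank ∂_0 = 0, rank ∂_1 = 5 ⇒ b_0 = 6 − 0 − 5 = 1; all invariant factors of ∂_1 are 1 so no torsion. So H_0 = Z.
rank ∂_1 = 5, rank ∂_2 = 10 ⇒ b_1 = 15 − 5 − 10 = 0; ∂_2 has invariant factor(s) [2] giving torsion. So H_1 = Z_2.
rank ∂_2 = 10, rank ∂_3 = 0 ⇒ b_2 = 10 − 10 − 0 = 0. So H_2 = 0.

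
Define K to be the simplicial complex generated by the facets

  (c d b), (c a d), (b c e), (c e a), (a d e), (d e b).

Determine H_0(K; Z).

H_0 = Z.

Take the total order a < b < c < d < e on the vertex set. Then K (dimension 2) consists of the simplices:

  0-simplices (5): a, b, c, d, e
  1-simplices (9): ac, ad, ae, bc, bd, be, cd, ce, de
  2-simplices (6): acd, ace, ade, bcd, bce, bde

Hence C_0 ≅ Z^5, C_1 ≅ Z^9, C_2 ≅ Z^6.

The boundary map ∂_1: C_1 → C_0 sends each edge [p,q] (with p < q) to q − p. For instance
  ∂ae = e − a.
The resulting 5×9 matrix has rank 4, and its Smith normal form has invariant factors (1,1,1,1).

The boundary map ∂_2: C_2 → C_1 maps a triangle to the signed sum of its edges. For instance
  ∂acd = cd − ad + ac,
  ∂ace = ce − ae + ac.
This gives a 9×6 integer matrix of rank 5; reducing to Smith normal form yields diagonal entries (1,1,1,1,1).

Reading off H_k = ker ∂_k / im ∂_{k+1}:

  H_0: rank C_0 − rank ∂_1 = 5 − 4 = 1, and the invariant factors of ∂_1 are all 1, so H_0 ≅ Z.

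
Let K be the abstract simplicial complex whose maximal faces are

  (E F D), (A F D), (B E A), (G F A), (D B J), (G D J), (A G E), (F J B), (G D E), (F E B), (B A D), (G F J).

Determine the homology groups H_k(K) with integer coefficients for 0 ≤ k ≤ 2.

We work with the vertex ordering A < B < D < E < F < G < J. The simplices of K, each written with vertices in increasing order, are:

  0-simplices (7): A, B, D, E, F, G, J
  1-simplices (18): AB, AD, AE, AF, AG, BD, BE, BF, BJ, DE, DF, DG, DJ, EF, EG, FG, FJ, GJ
  2-simplices (12): ABD, ABE, ADF, AEG, AFG, BDJ, BEF, BFJ, DEF, DEG, DGJ, FGJ

giving chain groups C_0 ≅ Z^7, C_1 ≅ Z^18, C_2 ≅ Z^12.

∂_1: C_1 → C_0 sends each edge [p,q] (with p < q) to q − p.
The 7×18 boundary matrix has rank 6 and Smith normal form diag(1,1,1,1,1,1).

∂_2: C_2 → C_1 sends each 2-simplex [p,q,r] to [q,r] − [p,r] + [p,q]. For instance
  ∂ABE = BE − AE + AB,
  ∂BFJ = FJ − BJ + BF.
This gives a 18×12 integer matrix of rank 12; reducing to Smith normal form yields diagonal entries (1,1,1,1,1,1,1,1,1,1,1,2).

From H_k ≅ ker(∂_k) / im(∂_{k+1}) we obtain:

  H_0: rank C_0 − rank ∂_1 = 7 − 6 = 1, and the invariant factors of ∂_1 are all 1, so H_0 ≅ Z.
  H_1: rank ker ∂_1 − rank ∂_2 = (18 − 6) − 12 = 0, and ∂_2 has invariant factor 2 > 1, so H_1 ≅ Z/2.
  H_2: rank ker ∂_2 − rank ∂_3 = (12 − 12) − 0 = 0, and there is no ∂_3, so H_2 ≅ 0.

H_0 ≅ Z,  H_1 ≅ Z/2,  H_2 = 0.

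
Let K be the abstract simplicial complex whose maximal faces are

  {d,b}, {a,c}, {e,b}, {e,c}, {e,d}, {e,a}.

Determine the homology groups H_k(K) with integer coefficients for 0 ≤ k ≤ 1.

Order the vertices as a < b < c < d < e. Listing each simplex with vertices in this order, K has dimension 1 with simplices:

  0-simplices (5): a, b, c, d, e
  1-simplices (6): ac, ae, bd, be, ce, de

so the chain groups are C_0 ≅ Z^5, C_1 ≅ Z^6.

∂_1: C_1 → C_0 sends each edge [p,q] (with p < q) to q − p. For instance
  ∂be = e − b.
The resulting 5×6 matrix has rank 4, and its Smith normal form has invariant factors (1,1,1,1).

Reading off H_k = ker ∂_k / im ∂_{k+1}:

  H_0: rank C_0 − rank ∂_1 = 5 − 4 = 1, and the invariant factors of ∂_1 are all 1, so H_0 = Z.
  H_1: rank ker ∂_1 − rank ∂_2 = (6 − 4) − 0 = 2, and there is no ∂_2, so H_1 = Z^2.

H_0 ≅ Z,  H_1 ≅ Z^2.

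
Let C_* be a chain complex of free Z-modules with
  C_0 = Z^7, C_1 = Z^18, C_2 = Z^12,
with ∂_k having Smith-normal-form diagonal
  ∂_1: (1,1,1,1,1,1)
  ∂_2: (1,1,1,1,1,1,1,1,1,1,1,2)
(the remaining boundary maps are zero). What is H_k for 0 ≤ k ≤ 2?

H_0: b_0 = 7 − 0 − 6 = 1; torsion from ∂_1 factors > 1: none. So H_0 = Z.
H_1: b_1 = 18 − 6 − 12 = 0; torsion from ∂_2 factors > 1: [2]. So H_1 = Z/2Z.
H_2: b_2 = 12 − 12 − 0 = 0; torsion from ∂_3 factors > 1: none. So H_2 = 0.

H_0 = Z,  H_1 = Z/2Z,  H_2 = 0.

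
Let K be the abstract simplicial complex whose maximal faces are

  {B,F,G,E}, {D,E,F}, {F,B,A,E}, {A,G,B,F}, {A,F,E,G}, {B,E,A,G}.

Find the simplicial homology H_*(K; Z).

H_0 ≅ Z,  H_1 = 0,  H_2 = 0,  H_3 ≅ Z.

K has 6 vertices, 12 edges, 11 triangles, 5 3-simplices.
rank ∂_0 = 0, rank ∂_1 = 5 ⇒ b_0 = 6 − 0 − 5 = 1; all invariant factors of ∂_1 are 1 so no torsion. So H_0 ≅ Z.
rank ∂_1 = 5, rank ∂_2 = 7 ⇒ b_1 = 12 − 5 − 7 = 0; all invariant factors of ∂_2 are 1 so no torsion. So H_1 ≅ 0.
rank ∂_2 = 7, rank ∂_3 = 4 ⇒ b_2 = 11 − 7 − 4 = 0; all invariant factors of ∂_3 are 1 so no torsion. So H_2 ≅ 0.
rank ∂_3 = 4, rank ∂_4 = 0 ⇒ b_3 = 5 − 4 − 0 = 1. So H_3 ≅ Z.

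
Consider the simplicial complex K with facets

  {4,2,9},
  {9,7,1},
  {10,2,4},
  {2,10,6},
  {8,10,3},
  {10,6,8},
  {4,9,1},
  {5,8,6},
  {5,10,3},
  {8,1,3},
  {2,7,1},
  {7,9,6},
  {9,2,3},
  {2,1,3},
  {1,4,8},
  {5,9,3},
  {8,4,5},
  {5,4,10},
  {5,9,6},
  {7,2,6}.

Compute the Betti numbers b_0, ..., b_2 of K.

b_0 = 1, b_1 = 1, b_2 = 0.

We work with the vertex ordering 1 < 2 < 3 < 4 < 5 < 6 < 7 < 8 < 9 < 10. The simplices of K, each written with vertices in increasing order, are:

  0-simplices (10): [1], [2], [3], [4], [5], [6], [7], [8], [9], [10]
  1-simplices (30): (30 of them)
  2-simplices (20): (20 of them)

so the chain groups are C_0 ≅ Z^10, C_1 ≅ Z^30, C_2 ≅ Z^20.

∂_1: C_1 → C_0 maps an edge to its endpoints' difference, ∂[p,q] = q − p.
The 10×30 boundary matrix has rank 9 and Smith normal form diag(1,1,1,1,1,1,1,1,1).

The boundary map ∂_2: C_2 → C_1 maps a triangle to the signed sum of its edges. For instance
  ∂[3,8,10] = [8,10] − [3,10] + [3,8],
  ∂[5,6,8] = [6,8] − [5,8] + [5,6].
The 30×20 boundary matrix has rank 20 and Smith normal form diag(1,1,1,1,1,1,1,1,1,1,1,1,1,1,1,1,1,1,1,2).

Computing H_k = (kernel of ∂_k) / (image of ∂_{k+1}):

  H_0: rank C_0 − rank ∂_1 = 10 − 9 = 1, and the invariant factors of ∂_1 are all 1, so H_0 = Z.
  H_1: rank ker ∂_1 − rank ∂_2 = (30 − 9) − 20 = 1, and ∂_2 has invariant factor 2 > 1, so H_1 = Z × Z/2.
  H_2: rank ker ∂_2 − rank ∂_3 = (20 − 20) − 0 = 0, and there is no ∂_3, so H_2 = 0.

Hence the Betti numbers are b_0 = 1, b_1 = 1, b_2 = 0.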